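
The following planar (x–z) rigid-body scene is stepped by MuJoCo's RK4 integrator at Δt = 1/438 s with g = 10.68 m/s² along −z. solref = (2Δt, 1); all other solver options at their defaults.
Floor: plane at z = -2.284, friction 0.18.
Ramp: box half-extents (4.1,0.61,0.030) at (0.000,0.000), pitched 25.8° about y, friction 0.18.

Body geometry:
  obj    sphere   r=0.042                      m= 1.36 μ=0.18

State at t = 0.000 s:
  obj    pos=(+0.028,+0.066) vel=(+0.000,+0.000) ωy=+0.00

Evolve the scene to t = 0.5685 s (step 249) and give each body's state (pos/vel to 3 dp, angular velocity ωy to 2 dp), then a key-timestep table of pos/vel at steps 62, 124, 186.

State at t = 0.5685 s:
  obj    pos=(+0.511,-0.167) vel=(+1.699,-0.822) ωy=+44.93

Key-timestep trajectory:
   step    t(s)  obj.x    obj.z    obj.vx   obj.vz 
     62  0.1416   +0.058  +0.052  +0.423  -0.205
    124  0.2831   +0.148  +0.008  +0.846  -0.409
    186  0.4247   +0.298  -0.064  +1.270  -0.614


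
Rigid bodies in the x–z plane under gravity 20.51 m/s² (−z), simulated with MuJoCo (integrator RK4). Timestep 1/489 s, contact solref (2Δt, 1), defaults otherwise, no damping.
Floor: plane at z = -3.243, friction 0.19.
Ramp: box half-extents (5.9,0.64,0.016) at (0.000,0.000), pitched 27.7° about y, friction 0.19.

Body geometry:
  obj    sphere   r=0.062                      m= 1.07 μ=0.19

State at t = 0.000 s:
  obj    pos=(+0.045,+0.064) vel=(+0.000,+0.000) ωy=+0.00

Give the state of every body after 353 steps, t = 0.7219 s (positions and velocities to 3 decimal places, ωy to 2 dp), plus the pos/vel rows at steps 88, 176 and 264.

State at t = 0.7219 s:
  obj    pos=(+1.616,-0.761) vel=(+4.353,-2.285) ωy=+79.28

Key-timestep trajectory:
   step    t(s)  obj.x    obj.z    obj.vx   obj.vz 
     88  0.1800   +0.143  +0.013  +1.085  -0.570
    176  0.3599   +0.436  -0.141  +2.170  -1.139
    264  0.5399   +0.924  -0.397  +3.255  -1.709


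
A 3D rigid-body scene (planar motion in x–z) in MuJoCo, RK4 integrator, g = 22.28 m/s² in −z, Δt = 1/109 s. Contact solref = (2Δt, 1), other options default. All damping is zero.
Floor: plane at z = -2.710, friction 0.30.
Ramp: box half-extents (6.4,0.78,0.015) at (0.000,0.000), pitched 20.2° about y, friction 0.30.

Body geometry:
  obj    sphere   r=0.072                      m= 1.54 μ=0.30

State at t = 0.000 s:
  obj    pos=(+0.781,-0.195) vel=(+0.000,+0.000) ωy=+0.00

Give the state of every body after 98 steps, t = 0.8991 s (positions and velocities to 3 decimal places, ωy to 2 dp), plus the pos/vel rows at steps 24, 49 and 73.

State at t = 0.8991 s:
  obj    pos=(+2.866,-0.962) vel=(+4.637,-1.706) ωy=+68.60

Key-timestep trajectory:
   step    t(s)  obj.x    obj.z    obj.vx   obj.vz 
     24  0.2202   +0.906  -0.241  +1.136  -0.418
     49  0.4495   +1.302  -0.387  +2.319  -0.853
     73  0.6697   +1.938  -0.620  +3.454  -1.271


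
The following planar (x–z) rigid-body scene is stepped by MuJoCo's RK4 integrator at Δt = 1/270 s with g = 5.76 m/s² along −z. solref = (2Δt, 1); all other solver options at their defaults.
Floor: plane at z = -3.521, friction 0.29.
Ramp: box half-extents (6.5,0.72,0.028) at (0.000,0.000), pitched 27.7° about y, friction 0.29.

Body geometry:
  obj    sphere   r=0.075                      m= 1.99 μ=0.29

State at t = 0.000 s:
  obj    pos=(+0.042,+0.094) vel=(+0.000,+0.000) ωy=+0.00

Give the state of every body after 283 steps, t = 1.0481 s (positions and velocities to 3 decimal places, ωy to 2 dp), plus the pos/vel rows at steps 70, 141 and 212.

State at t = 1.0481 s:
  obj    pos=(+0.972,-0.394) vel=(+1.775,-0.932) ωy=+26.72

Key-timestep trajectory:
   step    t(s)  obj.x    obj.z    obj.vx   obj.vz 
     70  0.2593   +0.099  +0.064  +0.439  -0.231
    141  0.5222   +0.273  -0.027  +0.884  -0.464
    212  0.7852   +0.564  -0.180  +1.330  -0.698


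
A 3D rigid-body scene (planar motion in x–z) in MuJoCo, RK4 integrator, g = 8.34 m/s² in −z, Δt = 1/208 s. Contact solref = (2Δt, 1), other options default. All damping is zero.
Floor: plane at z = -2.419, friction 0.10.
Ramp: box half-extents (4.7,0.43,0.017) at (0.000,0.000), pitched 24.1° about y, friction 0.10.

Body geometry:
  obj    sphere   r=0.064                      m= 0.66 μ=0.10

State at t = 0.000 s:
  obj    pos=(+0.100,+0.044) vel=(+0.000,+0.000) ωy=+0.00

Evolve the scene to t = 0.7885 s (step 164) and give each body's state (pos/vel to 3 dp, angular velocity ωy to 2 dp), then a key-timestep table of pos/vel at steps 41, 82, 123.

State at t = 0.7885 s:
  obj    pos=(+0.850,-0.292) vel=(+1.904,-0.848) ωy=+23.46

Key-timestep trajectory:
   step    t(s)  obj.x    obj.z    obj.vx   obj.vz 
     41  0.1971   +0.147  +0.023  +0.475  -0.214
     82  0.3942   +0.288  -0.040  +0.950  -0.430
    123  0.5913   +0.522  -0.145  +1.426  -0.642


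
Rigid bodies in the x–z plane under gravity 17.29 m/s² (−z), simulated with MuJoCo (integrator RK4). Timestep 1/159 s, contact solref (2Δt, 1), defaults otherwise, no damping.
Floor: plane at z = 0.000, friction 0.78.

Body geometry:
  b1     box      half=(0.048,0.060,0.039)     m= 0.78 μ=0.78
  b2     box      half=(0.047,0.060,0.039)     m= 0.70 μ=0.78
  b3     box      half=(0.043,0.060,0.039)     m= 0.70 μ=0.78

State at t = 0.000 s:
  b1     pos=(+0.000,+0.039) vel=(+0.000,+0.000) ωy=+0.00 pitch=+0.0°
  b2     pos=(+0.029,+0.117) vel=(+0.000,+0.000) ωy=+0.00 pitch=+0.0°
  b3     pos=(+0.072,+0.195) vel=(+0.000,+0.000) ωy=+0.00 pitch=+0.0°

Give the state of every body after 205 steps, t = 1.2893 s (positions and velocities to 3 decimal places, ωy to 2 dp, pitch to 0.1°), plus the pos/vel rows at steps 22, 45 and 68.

State at t = 1.2893 s:
  b1     pos=(+0.000,+0.039) vel=(+0.000,+0.000) ωy=+0.00 pitch=+0.0°
  b2     pos=(+0.092,+0.047) vel=(+0.000,+0.000) ωy=+0.00 pitch=+90.0°
  b3     pos=(+0.202,+0.043) vel=(+0.000,+0.000) ωy=+0.00 pitch=+90.0°

Key-timestep trajectory:
   step    t(s)  b1.x    b1.z    b1.vx   b1.vz   b2.x    b2.z    b2.vx   b2.vz   b3.x    b3.z    b3.vx   b3.vz 
     22  0.1384   +0.000  +0.039  -0.001  +0.000   +0.033  +0.118  +0.061  +0.023   +0.083  +0.192  +0.173  -0.052
     45  0.2830   +0.000  +0.039  -0.001  +0.000   +0.058  +0.120  +0.347  -0.080   +0.141  +0.153  +0.651  -0.787
     68  0.4277   +0.000  +0.039  +0.000  +0.000   +0.096  +0.048  -0.295  -0.101   +0.202  +0.042  -0.010  +0.033


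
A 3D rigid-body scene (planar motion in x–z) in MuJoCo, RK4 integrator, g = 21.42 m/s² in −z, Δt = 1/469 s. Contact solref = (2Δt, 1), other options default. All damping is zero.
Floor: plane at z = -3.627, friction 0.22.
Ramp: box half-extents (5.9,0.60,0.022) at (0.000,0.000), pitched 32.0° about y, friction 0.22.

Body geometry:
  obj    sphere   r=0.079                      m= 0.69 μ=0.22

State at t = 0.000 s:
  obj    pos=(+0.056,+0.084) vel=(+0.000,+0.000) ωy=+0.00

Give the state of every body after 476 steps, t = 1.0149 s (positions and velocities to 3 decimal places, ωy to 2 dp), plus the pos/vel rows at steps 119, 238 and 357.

State at t = 1.0149 s:
  obj    pos=(+3.598,-2.129) vel=(+6.979,-4.361) ωy=+104.15

Key-timestep trajectory:
   step    t(s)  obj.x    obj.z    obj.vx   obj.vz 
    119  0.2537   +0.277  -0.054  +1.745  -1.090
    238  0.5075   +0.942  -0.469  +3.490  -2.180
    357  0.7612   +2.048  -1.161  +5.234  -3.271


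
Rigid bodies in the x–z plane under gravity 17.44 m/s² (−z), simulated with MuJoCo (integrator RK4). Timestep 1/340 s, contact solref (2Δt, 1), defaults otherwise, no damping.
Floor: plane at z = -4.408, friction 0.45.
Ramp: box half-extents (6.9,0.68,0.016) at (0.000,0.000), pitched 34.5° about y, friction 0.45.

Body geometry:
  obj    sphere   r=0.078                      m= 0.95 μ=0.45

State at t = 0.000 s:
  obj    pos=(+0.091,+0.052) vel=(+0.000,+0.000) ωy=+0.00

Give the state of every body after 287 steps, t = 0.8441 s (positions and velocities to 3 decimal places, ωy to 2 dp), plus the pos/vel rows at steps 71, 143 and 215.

State at t = 0.8441 s:
  obj    pos=(+2.163,-1.372) vel=(+4.909,-3.374) ωy=+76.35

Key-timestep trajectory:
   step    t(s)  obj.x    obj.z    obj.vx   obj.vz 
     71  0.2088   +0.218  -0.036  +1.214  -0.835
    143  0.4206   +0.605  -0.302  +2.446  -1.681
    215  0.6324   +1.254  -0.748  +3.677  -2.527


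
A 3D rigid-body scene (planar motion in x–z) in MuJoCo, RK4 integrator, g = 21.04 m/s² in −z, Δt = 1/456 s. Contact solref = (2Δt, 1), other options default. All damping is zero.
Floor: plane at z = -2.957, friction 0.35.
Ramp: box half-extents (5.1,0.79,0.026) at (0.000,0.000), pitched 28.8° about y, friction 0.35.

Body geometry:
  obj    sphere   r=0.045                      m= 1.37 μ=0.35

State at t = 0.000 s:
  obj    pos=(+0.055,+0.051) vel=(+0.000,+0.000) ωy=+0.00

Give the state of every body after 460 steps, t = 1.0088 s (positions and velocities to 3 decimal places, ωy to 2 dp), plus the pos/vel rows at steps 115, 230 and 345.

State at t = 1.0088 s:
  obj    pos=(+3.283,-1.724) vel=(+6.400,-3.519) ωy=+162.29

Key-timestep trajectory:
   step    t(s)  obj.x    obj.z    obj.vx   obj.vz 
    115  0.2522   +0.257  -0.060  +1.600  -0.880
    230  0.5044   +0.862  -0.393  +3.200  -1.759
    345  0.7566   +1.871  -0.948  +4.800  -2.639


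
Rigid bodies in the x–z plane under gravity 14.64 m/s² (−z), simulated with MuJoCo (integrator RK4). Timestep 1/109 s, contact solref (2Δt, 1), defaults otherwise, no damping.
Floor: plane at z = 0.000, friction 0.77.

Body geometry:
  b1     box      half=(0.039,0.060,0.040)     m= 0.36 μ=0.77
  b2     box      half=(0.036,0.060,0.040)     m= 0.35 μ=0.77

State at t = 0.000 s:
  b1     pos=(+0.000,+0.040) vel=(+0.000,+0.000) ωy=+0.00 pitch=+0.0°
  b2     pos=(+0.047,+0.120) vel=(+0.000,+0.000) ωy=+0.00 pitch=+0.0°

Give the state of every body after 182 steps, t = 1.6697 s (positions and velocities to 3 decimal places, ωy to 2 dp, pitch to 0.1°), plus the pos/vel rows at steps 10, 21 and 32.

State at t = 1.6697 s:
  b1     pos=(+0.000,+0.040) vel=(+0.000,+0.000) ωy=+0.00 pitch=+0.0°
  b2     pos=(+0.095,+0.036) vel=(+0.000,+0.000) ωy=+0.00 pitch=+90.0°

Key-timestep trajectory:
   step    t(s)  b1.x    b1.z    b1.vx   b1.vz   b2.x    b2.z    b2.vx   b2.vz 
     10  0.0917   +0.000  +0.040  -0.001  +0.002   +0.055  +0.117  +0.204  -0.082
     21  0.1927   +0.000  +0.040  +0.000  +0.000   +0.087  +0.073  +0.350  -1.048
     32  0.2936   +0.000  +0.040  +0.000  +0.000   +0.096  +0.034  -0.030  +0.075


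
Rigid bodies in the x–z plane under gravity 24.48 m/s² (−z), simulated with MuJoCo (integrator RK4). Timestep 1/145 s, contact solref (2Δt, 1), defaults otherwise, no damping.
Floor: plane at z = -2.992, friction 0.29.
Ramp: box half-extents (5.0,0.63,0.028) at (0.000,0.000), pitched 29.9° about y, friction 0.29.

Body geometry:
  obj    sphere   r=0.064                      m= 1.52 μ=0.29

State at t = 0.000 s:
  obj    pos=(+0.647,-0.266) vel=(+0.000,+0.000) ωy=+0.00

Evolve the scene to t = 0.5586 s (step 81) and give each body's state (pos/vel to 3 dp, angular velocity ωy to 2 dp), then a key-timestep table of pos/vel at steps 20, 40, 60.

State at t = 0.5586 s:
  obj    pos=(+1.826,-0.944) vel=(+4.222,-2.427) ωy=+76.05

Key-timestep trajectory:
   step    t(s)  obj.x    obj.z    obj.vx   obj.vz 
     20  0.1379   +0.719  -0.307  +1.043  -0.600
     40  0.2759   +0.935  -0.431  +2.085  -1.199
     60  0.4138   +1.294  -0.638  +3.127  -1.798


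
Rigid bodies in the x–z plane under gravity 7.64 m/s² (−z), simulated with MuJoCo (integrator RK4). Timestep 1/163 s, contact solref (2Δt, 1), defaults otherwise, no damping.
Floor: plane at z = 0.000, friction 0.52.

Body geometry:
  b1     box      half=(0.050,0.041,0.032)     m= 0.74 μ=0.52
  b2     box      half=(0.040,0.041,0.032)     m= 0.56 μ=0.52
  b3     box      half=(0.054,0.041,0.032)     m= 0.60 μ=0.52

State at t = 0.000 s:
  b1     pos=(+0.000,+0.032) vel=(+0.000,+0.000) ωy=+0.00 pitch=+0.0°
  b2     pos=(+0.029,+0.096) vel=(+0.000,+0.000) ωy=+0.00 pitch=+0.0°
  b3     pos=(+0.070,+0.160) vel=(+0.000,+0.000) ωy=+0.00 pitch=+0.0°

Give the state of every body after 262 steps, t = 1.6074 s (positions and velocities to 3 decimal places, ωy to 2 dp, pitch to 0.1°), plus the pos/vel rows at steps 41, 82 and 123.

State at t = 1.6074 s:
  b1     pos=(+0.000,+0.032) vel=(+0.000,+0.000) ωy=+0.00 pitch=+0.0°
  b2     pos=(+0.027,+0.096) vel=(+0.000,+0.000) ωy=+0.00 pitch=+0.0°
  b3     pos=(+0.101,+0.054) vel=(+0.000,+0.000) ωy=+0.00 pitch=+90.0°

Key-timestep trajectory:
   step    t(s)  b1.x    b1.z    b1.vx   b1.vz   b2.x    b2.z    b2.vx   b2.vz   b3.x    b3.z    b3.vx   b3.vz 
     41  0.2515   +0.000  +0.032  +0.000  +0.000   +0.029  +0.096  +0.000  +0.000   +0.077  +0.159  +0.081  -0.021
     82  0.5031   +0.000  +0.032  +0.000  +0.000   +0.029  +0.096  +0.000  +0.000   +0.122  +0.057  +0.131  -0.397
    123  0.7546   +0.000  +0.032  +0.000  +0.000   +0.029  +0.096  +0.000  +0.000   +0.123  +0.062  -0.081  -0.014


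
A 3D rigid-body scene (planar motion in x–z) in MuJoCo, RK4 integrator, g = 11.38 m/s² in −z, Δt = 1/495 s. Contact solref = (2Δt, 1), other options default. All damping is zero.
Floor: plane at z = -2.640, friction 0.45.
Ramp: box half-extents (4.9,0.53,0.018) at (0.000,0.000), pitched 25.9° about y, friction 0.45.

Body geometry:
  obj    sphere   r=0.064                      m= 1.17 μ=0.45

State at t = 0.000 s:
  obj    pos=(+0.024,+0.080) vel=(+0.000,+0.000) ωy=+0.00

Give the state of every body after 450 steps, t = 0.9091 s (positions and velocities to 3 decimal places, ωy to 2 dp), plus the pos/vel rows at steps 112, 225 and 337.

State at t = 0.9091 s:
  obj    pos=(+1.344,-0.561) vel=(+2.904,-1.410) ωy=+50.43

Key-timestep trajectory:
   step    t(s)  obj.x    obj.z    obj.vx   obj.vz 
    112  0.2263   +0.106  +0.040  +0.723  -0.351
    225  0.4545   +0.354  -0.081  +1.452  -0.705
    337  0.6808   +0.764  -0.280  +2.175  -1.056


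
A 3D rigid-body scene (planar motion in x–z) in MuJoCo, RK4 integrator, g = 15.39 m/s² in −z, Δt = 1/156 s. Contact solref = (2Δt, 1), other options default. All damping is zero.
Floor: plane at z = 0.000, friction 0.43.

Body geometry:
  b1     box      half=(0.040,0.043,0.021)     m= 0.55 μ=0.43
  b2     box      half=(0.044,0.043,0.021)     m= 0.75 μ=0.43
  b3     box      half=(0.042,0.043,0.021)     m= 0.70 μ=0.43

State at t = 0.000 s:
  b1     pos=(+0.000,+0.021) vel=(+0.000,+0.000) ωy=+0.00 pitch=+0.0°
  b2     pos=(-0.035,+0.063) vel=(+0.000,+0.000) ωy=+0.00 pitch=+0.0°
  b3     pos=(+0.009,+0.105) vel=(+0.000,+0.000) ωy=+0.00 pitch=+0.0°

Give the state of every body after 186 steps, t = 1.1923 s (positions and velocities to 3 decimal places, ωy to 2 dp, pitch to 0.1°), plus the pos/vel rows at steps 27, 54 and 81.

State at t = 1.1923 s:
  b1     pos=(+0.000,+0.021) vel=(+0.000,+0.000) ωy=+0.00 pitch=+0.0°
  b2     pos=(-0.035,+0.063) vel=(+0.000,+0.000) ωy=+0.00 pitch=+0.0°
  b3     pos=(+0.112,+0.021) vel=(+0.000,+0.000) ωy=+0.00 pitch=+180.0°

Key-timestep trajectory:
   step    t(s)  b1.x    b1.z    b1.vx   b1.vz   b2.x    b2.z    b2.vx   b2.vz   b3.x    b3.z    b3.vx   b3.vz 
     27  0.1731   +0.000  +0.021  +0.000  +0.000   -0.035  +0.063  +0.000  +0.000   +0.009  +0.105  +0.006  +0.000
     54  0.3462   +0.000  +0.021  +0.000  +0.000   -0.035  +0.063  -0.001  +0.000   +0.016  +0.104  +0.108  -0.034
     81  0.5192   +0.000  +0.021  +0.000  +0.000   -0.035  +0.063  +0.000  +0.000   +0.067  +0.076  +0.497  -0.385


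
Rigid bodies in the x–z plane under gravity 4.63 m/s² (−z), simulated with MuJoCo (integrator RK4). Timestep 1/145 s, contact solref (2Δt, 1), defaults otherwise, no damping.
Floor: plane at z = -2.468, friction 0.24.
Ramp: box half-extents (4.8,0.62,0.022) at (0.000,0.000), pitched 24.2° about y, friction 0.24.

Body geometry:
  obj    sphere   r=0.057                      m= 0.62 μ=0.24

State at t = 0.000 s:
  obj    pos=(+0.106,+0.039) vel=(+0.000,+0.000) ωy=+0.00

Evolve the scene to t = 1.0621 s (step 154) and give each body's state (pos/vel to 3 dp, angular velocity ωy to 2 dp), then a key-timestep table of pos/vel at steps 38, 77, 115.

State at t = 1.0621 s:
  obj    pos=(+0.804,-0.275) vel=(+1.313,-0.590) ωy=+25.25

Key-timestep trajectory:
   step    t(s)  obj.x    obj.z    obj.vx   obj.vz 
     38  0.2621   +0.148  +0.020  +0.324  -0.146
     77  0.5310   +0.280  -0.039  +0.657  -0.295
    115  0.7931   +0.495  -0.136  +0.981  -0.441


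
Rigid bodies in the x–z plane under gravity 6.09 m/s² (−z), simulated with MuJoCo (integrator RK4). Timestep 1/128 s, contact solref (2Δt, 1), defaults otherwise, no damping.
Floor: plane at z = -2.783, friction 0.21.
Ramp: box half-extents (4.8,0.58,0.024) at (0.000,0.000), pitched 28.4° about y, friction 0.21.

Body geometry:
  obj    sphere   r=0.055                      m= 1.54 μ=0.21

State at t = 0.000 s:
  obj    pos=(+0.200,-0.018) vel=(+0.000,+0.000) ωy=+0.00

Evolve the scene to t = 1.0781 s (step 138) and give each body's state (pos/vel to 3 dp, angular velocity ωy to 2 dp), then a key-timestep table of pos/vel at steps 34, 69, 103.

State at t = 1.0781 s:
  obj    pos=(+1.258,-0.590) vel=(+1.962,-1.061) ωy=+40.54

Key-timestep trajectory:
   step    t(s)  obj.x    obj.z    obj.vx   obj.vz 
     34  0.2656   +0.264  -0.053  +0.484  -0.262
     69  0.5391   +0.464  -0.161  +0.981  -0.531
    103  0.8047   +0.789  -0.337  +1.465  -0.792


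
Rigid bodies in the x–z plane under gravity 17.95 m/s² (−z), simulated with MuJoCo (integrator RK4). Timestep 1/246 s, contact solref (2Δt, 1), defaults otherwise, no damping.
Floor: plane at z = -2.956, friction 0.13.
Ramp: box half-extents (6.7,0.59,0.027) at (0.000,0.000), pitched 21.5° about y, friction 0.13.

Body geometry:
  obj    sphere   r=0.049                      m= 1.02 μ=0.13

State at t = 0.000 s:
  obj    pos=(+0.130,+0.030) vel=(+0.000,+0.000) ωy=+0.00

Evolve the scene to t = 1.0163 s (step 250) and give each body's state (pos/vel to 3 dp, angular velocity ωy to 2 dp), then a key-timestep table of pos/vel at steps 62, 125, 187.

State at t = 1.0163 s:
  obj    pos=(+2.388,-0.859) vel=(+4.443,-1.750) ωy=+97.43

Key-timestep trajectory:
   step    t(s)  obj.x    obj.z    obj.vx   obj.vz 
     62  0.2520   +0.269  -0.024  +1.102  -0.434
    125  0.5081   +0.695  -0.192  +2.222  -0.875
    187  0.7602   +1.394  -0.467  +3.324  -1.309


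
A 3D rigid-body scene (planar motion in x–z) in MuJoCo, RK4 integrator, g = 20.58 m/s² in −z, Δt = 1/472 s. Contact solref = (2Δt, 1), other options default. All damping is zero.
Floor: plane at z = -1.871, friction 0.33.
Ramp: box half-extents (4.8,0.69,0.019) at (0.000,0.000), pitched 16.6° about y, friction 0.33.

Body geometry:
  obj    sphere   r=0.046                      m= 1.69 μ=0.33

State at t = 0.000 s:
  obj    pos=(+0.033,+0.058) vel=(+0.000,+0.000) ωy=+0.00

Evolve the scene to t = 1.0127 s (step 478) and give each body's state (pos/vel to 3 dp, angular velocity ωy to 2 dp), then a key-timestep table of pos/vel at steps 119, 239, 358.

State at t = 1.0127 s:
  obj    pos=(+2.097,-0.557) vel=(+4.076,-1.215) ωy=+92.45

Key-timestep trajectory:
   step    t(s)  obj.x    obj.z    obj.vx   obj.vz 
    119  0.2521   +0.161  +0.020  +1.015  -0.303
    239  0.5064   +0.549  -0.096  +2.038  -0.608
    358  0.7585   +1.191  -0.287  +3.053  -0.910


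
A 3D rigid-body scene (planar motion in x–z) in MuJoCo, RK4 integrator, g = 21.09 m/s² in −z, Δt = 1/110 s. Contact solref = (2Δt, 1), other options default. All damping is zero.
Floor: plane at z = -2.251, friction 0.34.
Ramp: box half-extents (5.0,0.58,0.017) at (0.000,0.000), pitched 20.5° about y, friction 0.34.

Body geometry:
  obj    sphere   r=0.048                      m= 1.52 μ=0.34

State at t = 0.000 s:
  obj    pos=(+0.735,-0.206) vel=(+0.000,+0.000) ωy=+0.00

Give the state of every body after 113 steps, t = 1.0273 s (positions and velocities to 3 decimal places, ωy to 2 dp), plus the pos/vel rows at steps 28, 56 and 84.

State at t = 1.0273 s:
  obj    pos=(+3.342,-1.180) vel=(+5.075,-1.898) ωy=+112.89

Key-timestep trajectory:
   step    t(s)  obj.x    obj.z    obj.vx   obj.vz 
     28  0.2545   +0.895  -0.265  +1.258  -0.470
     56  0.5091   +1.376  -0.445  +2.515  -0.940
     84  0.7636   +2.176  -0.744  +3.773  -1.411


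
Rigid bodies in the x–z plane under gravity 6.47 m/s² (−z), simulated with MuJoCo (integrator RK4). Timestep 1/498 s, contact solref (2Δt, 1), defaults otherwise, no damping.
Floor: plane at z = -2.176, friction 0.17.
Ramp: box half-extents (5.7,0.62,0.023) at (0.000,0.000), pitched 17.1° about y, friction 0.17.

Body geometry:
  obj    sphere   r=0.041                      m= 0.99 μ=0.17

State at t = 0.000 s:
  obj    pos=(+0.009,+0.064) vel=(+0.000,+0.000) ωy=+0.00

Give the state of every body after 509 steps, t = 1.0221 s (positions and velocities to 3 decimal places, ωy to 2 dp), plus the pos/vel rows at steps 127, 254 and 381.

State at t = 1.0221 s:
  obj    pos=(+0.687,-0.145) vel=(+1.328,-0.408) ωy=+33.87

Key-timestep trajectory:
   step    t(s)  obj.x    obj.z    obj.vx   obj.vz 
    127  0.2550   +0.051  +0.051  +0.331  -0.102
    254  0.5100   +0.178  +0.012  +0.662  -0.204
    381  0.7651   +0.389  -0.053  +0.994  -0.306


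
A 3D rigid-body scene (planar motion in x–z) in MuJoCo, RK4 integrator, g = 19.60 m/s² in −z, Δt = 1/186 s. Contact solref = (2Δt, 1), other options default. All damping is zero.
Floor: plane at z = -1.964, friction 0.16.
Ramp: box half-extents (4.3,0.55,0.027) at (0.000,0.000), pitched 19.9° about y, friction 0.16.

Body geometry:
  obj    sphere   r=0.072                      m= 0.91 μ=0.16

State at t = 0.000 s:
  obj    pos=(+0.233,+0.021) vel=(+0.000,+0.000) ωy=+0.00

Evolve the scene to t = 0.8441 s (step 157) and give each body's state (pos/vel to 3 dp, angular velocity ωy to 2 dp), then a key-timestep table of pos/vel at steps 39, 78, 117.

State at t = 0.8441 s:
  obj    pos=(+1.830,-0.557) vel=(+3.782,-1.369) ωy=+55.85

Key-timestep trajectory:
   step    t(s)  obj.x    obj.z    obj.vx   obj.vz 
     39  0.2097   +0.332  -0.015  +0.940  -0.340
     78  0.4194   +0.627  -0.122  +1.879  -0.680
    117  0.6290   +1.120  -0.300  +2.819  -1.020


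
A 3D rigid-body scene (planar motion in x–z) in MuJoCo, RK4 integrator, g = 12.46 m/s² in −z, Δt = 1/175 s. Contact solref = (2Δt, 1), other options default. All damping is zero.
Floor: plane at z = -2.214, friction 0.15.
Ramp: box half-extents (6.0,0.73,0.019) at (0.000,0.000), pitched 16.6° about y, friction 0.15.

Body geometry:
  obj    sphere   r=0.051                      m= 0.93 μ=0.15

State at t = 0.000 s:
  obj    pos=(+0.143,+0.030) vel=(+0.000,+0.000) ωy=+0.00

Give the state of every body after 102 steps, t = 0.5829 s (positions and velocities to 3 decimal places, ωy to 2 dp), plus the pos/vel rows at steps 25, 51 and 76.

State at t = 0.5829 s:
  obj    pos=(+0.557,-0.093) vel=(+1.420,-0.423) ωy=+29.05

Key-timestep trajectory:
   step    t(s)  obj.x    obj.z    obj.vx   obj.vz 
     25  0.1429   +0.168  +0.023  +0.348  -0.104
     51  0.2914   +0.247  +0.000  +0.710  -0.212
     76  0.4343   +0.373  -0.038  +1.058  -0.316


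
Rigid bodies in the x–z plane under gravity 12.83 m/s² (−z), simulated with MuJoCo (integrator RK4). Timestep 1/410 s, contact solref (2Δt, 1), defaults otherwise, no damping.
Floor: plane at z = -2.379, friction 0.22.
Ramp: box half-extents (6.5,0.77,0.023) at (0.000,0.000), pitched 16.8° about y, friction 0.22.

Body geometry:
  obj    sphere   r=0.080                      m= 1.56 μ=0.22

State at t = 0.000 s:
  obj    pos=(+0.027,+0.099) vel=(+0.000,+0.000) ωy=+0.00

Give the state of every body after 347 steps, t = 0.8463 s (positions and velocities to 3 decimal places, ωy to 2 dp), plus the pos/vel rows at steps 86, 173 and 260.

State at t = 0.8463 s:
  obj    pos=(+0.935,-0.175) vel=(+2.146,-0.648) ωy=+28.02

Key-timestep trajectory:
   step    t(s)  obj.x    obj.z    obj.vx   obj.vz 
     86  0.2098   +0.083  +0.083  +0.532  -0.161
    173  0.4220   +0.253  +0.031  +1.070  -0.323
    260  0.6341   +0.537  -0.055  +1.608  -0.486


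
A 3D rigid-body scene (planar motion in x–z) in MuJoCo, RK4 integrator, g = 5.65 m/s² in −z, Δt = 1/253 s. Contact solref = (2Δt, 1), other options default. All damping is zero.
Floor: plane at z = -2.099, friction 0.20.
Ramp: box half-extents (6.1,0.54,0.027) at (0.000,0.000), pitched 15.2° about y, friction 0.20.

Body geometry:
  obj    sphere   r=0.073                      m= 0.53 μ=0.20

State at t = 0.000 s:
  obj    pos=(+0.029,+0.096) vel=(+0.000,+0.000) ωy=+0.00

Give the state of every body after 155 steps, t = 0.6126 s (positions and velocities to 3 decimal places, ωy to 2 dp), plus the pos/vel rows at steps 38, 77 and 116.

State at t = 0.6126 s:
  obj    pos=(+0.221,+0.044) vel=(+0.626,-0.170) ωy=+8.88

Key-timestep trajectory:
   step    t(s)  obj.x    obj.z    obj.vx   obj.vz 
     38  0.1502   +0.040  +0.093  +0.153  -0.042
     77  0.3043   +0.076  +0.083  +0.311  -0.084
    116  0.4585   +0.136  +0.067  +0.468  -0.127


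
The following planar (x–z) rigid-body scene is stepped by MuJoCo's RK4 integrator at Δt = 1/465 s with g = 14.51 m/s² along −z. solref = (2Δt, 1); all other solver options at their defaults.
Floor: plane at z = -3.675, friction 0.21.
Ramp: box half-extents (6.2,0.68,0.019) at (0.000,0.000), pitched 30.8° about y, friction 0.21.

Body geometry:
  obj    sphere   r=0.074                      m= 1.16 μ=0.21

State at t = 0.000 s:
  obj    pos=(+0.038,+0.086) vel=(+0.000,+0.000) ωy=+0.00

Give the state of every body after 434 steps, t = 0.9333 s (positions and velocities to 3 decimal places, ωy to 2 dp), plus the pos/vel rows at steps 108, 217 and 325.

State at t = 0.9333 s:
  obj    pos=(+2.024,-1.098) vel=(+4.255,-2.536) ωy=+66.93

Key-timestep trajectory:
   step    t(s)  obj.x    obj.z    obj.vx   obj.vz 
    108  0.2323   +0.161  +0.012  +1.059  -0.631
    217  0.4667   +0.534  -0.210  +2.127  -1.268
    325  0.6989   +1.151  -0.578  +3.186  -1.899


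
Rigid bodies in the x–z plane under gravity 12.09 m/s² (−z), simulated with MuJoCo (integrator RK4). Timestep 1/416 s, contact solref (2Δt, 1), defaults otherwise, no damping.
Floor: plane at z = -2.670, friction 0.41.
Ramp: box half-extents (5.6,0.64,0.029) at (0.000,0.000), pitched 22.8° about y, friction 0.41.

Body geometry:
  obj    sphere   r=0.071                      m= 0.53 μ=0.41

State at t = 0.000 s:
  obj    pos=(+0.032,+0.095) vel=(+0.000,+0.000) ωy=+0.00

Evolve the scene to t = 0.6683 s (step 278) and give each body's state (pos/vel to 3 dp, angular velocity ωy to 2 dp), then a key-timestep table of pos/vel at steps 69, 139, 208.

State at t = 0.6683 s:
  obj    pos=(+0.721,-0.195) vel=(+2.062,-0.867) ωy=+31.49

Key-timestep trajectory:
   step    t(s)  obj.x    obj.z    obj.vx   obj.vz 
     69  0.1659   +0.074  +0.077  +0.512  -0.215
    139  0.3341   +0.204  +0.023  +1.031  -0.433
    208  0.5000   +0.418  -0.067  +1.543  -0.648


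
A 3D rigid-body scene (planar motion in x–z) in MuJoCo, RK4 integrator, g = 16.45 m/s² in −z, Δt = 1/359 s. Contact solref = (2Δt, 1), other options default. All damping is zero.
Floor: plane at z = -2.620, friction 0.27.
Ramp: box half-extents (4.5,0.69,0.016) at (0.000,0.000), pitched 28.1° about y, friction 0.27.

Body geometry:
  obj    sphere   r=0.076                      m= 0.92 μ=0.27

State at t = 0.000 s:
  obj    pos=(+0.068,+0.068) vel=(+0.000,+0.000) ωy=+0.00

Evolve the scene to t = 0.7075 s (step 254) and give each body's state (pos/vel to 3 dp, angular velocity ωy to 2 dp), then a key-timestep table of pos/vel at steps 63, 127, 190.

State at t = 0.7075 s:
  obj    pos=(+1.290,-0.585) vel=(+3.454,-1.844) ωy=+51.51

Key-timestep trajectory:
   step    t(s)  obj.x    obj.z    obj.vx   obj.vz 
     63  0.1755   +0.143  +0.028  +0.857  -0.458
    127  0.3538   +0.374  -0.095  +1.727  -0.922
    190  0.5292   +0.752  -0.297  +2.584  -1.380


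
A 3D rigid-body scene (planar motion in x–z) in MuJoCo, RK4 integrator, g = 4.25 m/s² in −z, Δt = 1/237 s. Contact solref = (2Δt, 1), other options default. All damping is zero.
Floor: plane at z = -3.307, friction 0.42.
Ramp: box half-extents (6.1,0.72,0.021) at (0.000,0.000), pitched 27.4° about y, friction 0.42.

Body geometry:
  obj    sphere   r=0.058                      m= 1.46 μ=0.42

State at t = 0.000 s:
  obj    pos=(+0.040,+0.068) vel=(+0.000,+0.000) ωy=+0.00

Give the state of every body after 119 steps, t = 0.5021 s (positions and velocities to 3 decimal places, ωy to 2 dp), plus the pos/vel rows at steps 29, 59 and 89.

State at t = 0.5021 s:
  obj    pos=(+0.196,-0.013) vel=(+0.623,-0.323) ωy=+12.09

Key-timestep trajectory:
   step    t(s)  obj.x    obj.z    obj.vx   obj.vz 
     29  0.1224   +0.049  +0.063  +0.152  -0.079
     59  0.2489   +0.079  +0.048  +0.309  -0.160
     89  0.3755   +0.128  +0.023  +0.466  -0.241


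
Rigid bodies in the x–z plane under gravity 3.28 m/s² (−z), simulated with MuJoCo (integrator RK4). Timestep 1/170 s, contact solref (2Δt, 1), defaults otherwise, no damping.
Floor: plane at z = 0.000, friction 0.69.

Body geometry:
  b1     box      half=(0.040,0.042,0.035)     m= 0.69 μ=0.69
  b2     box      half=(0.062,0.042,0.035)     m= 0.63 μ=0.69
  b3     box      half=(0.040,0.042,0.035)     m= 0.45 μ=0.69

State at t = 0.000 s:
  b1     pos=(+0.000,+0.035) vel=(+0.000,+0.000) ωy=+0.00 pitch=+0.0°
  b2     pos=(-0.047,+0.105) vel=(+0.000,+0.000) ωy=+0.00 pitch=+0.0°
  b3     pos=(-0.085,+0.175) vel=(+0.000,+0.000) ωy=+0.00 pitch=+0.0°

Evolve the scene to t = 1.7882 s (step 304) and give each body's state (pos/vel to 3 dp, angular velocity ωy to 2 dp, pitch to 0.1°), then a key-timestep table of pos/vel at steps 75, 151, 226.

State at t = 1.7882 s:
  b1     pos=(+0.000,+0.035) vel=(+0.000,+0.000) ωy=+0.00 pitch=+0.0°
  b2     pos=(-0.104,+0.062) vel=(+0.000,+0.001) ωy=+0.00 pitch=-90.0°
  b3     pos=(-0.271,+0.035) vel=(+0.000,+0.000) ωy=+0.00 pitch=+180.0°

Key-timestep trajectory:
   step    t(s)  b1.x    b1.z    b1.vx   b1.vz   b2.x    b2.z    b2.vx   b2.vz   b3.x    b3.z    b3.vx   b3.vz 
     75  0.4412   +0.000  +0.035  +0.000  +0.000   -0.084  +0.069  -0.252  -0.016   -0.174  +0.049  -0.319  -0.711
    151  0.8882   +0.000  +0.035  +0.000  +0.000   -0.129  +0.070  +0.012  -0.002   -0.272  +0.035  +0.026  -0.001
    226  1.3294   +0.000  +0.035  +0.000  +0.000   -0.097  +0.065  -0.015  -0.007   -0.271  +0.035  +0.000  +0.000


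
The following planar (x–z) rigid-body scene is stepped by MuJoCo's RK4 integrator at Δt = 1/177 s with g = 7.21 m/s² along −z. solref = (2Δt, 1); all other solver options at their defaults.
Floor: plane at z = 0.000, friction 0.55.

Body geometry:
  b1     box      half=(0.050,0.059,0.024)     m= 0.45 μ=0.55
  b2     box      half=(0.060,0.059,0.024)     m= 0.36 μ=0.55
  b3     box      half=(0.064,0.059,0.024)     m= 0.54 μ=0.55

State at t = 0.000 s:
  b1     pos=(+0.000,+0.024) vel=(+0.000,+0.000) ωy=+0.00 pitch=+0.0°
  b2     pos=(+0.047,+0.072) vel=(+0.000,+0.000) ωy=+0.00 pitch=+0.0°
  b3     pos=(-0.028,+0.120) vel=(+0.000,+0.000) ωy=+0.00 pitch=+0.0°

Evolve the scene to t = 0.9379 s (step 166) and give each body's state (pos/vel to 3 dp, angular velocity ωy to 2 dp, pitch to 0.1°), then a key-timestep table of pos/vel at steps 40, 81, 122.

State at t = 0.9379 s:
  b1     pos=(+0.000,+0.024) vel=(+0.000,+0.000) ωy=+0.00 pitch=+0.0°
  b2     pos=(+0.047,+0.072) vel=(+0.000,+0.000) ωy=+0.00 pitch=+0.0°
  b3     pos=(-0.197,+0.024) vel=(+0.000,+0.000) ωy=+0.00 pitch=+180.0°

Key-timestep trajectory:
   step    t(s)  b1.x    b1.z    b1.vx   b1.vz   b2.x    b2.z    b2.vx   b2.vz   b3.x    b3.z    b3.vx   b3.vz 
     40  0.2260   +0.000  +0.024  +0.000  +0.000   +0.047  +0.072  +0.000  +0.000   -0.056  +0.088  -0.352  -0.257
     81  0.4576   +0.000  +0.024  +0.000  +0.000   +0.047  +0.072  +0.000  +0.000   -0.116  +0.067  -0.175  +0.042
    122  0.6893   +0.000  +0.024  +0.000  +0.000   +0.047  +0.072  +0.000  +0.000   -0.153  +0.064  -0.237  -0.081


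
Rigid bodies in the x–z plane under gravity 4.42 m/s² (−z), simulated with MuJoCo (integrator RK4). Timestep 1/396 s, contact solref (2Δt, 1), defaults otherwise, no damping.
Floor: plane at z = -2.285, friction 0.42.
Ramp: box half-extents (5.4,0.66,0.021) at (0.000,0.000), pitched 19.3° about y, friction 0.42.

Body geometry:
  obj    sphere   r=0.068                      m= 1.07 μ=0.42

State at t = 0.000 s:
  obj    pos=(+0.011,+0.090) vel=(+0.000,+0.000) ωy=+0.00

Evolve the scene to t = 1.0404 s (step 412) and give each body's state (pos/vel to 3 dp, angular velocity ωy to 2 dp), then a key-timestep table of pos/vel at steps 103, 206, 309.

State at t = 1.0404 s:
  obj    pos=(+0.544,-0.096) vel=(+1.025,-0.359) ωy=+15.96

Key-timestep trajectory:
   step    t(s)  obj.x    obj.z    obj.vx   obj.vz 
    103  0.2601   +0.044  +0.079  +0.256  -0.090
    206  0.5202   +0.144  +0.044  +0.512  -0.179
    309  0.7803   +0.311  -0.015  +0.768  -0.269


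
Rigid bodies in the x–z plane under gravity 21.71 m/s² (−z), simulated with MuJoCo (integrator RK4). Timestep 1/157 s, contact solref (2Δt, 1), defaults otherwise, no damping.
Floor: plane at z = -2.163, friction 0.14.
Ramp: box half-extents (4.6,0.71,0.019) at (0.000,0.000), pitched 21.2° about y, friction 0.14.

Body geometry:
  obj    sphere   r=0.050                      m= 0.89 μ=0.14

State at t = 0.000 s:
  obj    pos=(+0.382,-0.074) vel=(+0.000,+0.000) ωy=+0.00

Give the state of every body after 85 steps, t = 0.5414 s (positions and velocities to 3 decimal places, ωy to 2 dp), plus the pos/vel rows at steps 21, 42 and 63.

State at t = 0.5414 s:
  obj    pos=(+1.149,-0.371) vel=(+2.831,-1.098) ωy=+60.68

Key-timestep trajectory:
   step    t(s)  obj.x    obj.z    obj.vx   obj.vz 
     21  0.1338   +0.429  -0.092  +0.700  -0.271
     42  0.2675   +0.569  -0.147  +1.399  -0.543
     63  0.4013   +0.803  -0.238  +2.098  -0.814


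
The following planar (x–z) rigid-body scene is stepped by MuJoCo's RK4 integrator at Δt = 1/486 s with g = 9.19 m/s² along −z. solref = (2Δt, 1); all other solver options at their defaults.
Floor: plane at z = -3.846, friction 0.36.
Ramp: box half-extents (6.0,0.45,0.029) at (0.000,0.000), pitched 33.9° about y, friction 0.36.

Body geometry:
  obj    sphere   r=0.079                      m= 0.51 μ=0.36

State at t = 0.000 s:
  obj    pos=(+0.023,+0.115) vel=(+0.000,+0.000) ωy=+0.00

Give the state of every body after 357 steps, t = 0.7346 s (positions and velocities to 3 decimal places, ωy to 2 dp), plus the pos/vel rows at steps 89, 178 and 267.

State at t = 0.7346 s:
  obj    pos=(+0.843,-0.436) vel=(+2.232,-1.500) ωy=+34.04

Key-timestep trajectory:
   step    t(s)  obj.x    obj.z    obj.vx   obj.vz 
     89  0.1831   +0.074  +0.080  +0.557  -0.374
    178  0.3663   +0.227  -0.022  +1.113  -0.748
    267  0.5494   +0.482  -0.193  +1.670  -1.122


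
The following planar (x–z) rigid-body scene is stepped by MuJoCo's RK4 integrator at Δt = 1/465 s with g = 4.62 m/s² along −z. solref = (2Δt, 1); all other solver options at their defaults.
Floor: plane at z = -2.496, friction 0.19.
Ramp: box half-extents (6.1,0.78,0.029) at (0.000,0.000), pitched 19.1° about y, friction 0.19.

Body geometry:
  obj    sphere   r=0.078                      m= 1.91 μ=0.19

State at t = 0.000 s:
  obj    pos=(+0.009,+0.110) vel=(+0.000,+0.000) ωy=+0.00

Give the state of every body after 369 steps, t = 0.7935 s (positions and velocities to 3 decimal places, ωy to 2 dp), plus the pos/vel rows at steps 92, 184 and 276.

State at t = 0.7935 s:
  obj    pos=(+0.330,-0.001) vel=(+0.810,-0.280) ωy=+10.98

Key-timestep trajectory:
   step    t(s)  obj.x    obj.z    obj.vx   obj.vz 
     92  0.1978   +0.029  +0.103  +0.202  -0.070
    184  0.3957   +0.089  +0.082  +0.404  -0.140
    276  0.5935   +0.189  +0.048  +0.606  -0.210


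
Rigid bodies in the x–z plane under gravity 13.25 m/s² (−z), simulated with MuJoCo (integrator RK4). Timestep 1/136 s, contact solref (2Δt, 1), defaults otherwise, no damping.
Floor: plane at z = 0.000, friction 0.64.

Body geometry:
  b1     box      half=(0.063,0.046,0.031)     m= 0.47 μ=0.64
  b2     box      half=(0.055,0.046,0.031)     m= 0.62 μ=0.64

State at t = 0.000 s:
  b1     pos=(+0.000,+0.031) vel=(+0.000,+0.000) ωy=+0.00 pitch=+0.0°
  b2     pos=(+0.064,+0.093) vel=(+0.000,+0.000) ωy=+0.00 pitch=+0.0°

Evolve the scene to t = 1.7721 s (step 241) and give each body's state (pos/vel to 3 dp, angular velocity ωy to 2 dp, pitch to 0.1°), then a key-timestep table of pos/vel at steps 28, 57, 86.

State at t = 1.7721 s:
  b1     pos=(+0.000,+0.031) vel=(+0.000,+0.000) ωy=+0.00 pitch=+0.0°
  b2     pos=(+0.203,+0.031) vel=(+0.000,+0.000) ωy=+0.00 pitch=+180.0°

Key-timestep trajectory:
   step    t(s)  b1.x    b1.z    b1.vx   b1.vz   b2.x    b2.z    b2.vx   b2.vz 
     28  0.2059   +0.000  +0.031  +0.000  +0.000   +0.071  +0.092  +0.106  -0.027
     57  0.4191   +0.000  +0.031  +0.000  +0.000   +0.129  +0.061  +0.233  +0.095
     86  0.6324   +0.000  +0.031  +0.000  +0.000   +0.169  +0.058  +0.317  -0.120


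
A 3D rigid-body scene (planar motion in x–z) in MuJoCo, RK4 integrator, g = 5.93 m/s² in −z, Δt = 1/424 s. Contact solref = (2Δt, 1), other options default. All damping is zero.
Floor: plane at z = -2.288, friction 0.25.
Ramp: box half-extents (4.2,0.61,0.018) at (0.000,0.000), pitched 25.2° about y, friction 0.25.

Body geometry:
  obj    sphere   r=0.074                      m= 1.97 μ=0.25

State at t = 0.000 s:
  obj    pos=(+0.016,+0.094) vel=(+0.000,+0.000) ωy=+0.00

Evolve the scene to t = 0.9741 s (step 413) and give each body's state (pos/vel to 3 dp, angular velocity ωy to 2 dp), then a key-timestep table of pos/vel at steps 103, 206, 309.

State at t = 0.9741 s:
  obj    pos=(+0.790,-0.270) vel=(+1.590,-0.748) ωy=+23.74

Key-timestep trajectory:
   step    t(s)  obj.x    obj.z    obj.vx   obj.vz 
    103  0.2429   +0.064  +0.071  +0.396  -0.187
    206  0.4858   +0.209  +0.003  +0.793  -0.373
    309  0.7288   +0.449  -0.110  +1.189  -0.560


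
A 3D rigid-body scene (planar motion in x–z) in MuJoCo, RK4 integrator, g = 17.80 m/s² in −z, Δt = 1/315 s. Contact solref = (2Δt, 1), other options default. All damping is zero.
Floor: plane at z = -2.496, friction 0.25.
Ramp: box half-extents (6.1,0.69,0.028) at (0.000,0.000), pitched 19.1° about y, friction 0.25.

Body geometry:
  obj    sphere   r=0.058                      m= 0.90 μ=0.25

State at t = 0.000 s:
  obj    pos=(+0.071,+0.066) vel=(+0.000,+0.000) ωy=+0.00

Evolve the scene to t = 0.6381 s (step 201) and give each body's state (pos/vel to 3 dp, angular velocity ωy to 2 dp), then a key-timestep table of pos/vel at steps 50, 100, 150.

State at t = 0.6381 s:
  obj    pos=(+0.872,-0.211) vel=(+2.509,-0.869) ωy=+45.76

Key-timestep trajectory:
   step    t(s)  obj.x    obj.z    obj.vx   obj.vz 
     50  0.1587   +0.121  +0.049  +0.624  -0.216
    100  0.3175   +0.269  -0.002  +1.248  -0.432
    150  0.4762   +0.517  -0.088  +1.872  -0.648


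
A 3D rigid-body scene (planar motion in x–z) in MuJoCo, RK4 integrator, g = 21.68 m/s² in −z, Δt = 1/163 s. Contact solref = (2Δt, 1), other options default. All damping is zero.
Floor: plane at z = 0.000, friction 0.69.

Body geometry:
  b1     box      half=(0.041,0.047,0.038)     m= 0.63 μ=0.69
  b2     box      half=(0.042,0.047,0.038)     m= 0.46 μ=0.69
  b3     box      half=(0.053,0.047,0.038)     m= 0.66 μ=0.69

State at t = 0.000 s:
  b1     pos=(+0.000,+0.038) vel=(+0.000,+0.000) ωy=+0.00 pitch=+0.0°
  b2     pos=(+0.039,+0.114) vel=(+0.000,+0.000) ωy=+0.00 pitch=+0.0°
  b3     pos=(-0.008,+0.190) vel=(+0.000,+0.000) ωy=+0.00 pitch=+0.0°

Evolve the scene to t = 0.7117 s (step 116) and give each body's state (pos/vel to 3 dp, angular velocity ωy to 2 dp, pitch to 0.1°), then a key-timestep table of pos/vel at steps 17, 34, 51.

State at t = 0.7117 s:
  b1     pos=(+0.000,+0.038) vel=(+0.000,+0.000) ωy=+0.00 pitch=+0.0°
  b2     pos=(+0.040,+0.114) vel=(+0.000,+0.000) ωy=+0.00 pitch=+0.2°
  b3     pos=(-0.132,+0.038) vel=(+0.000,+0.000) ωy=+0.00 pitch=+180.0°

Key-timestep trajectory:
   step    t(s)  b1.x    b1.z    b1.vx   b1.vz   b2.x    b2.z    b2.vx   b2.vz   b3.x    b3.z    b3.vx   b3.vz 
     17  0.1043   +0.000  +0.038  +0.001  +0.000   +0.039  +0.114  +0.003  +0.000   -0.018  +0.187  -0.220  -0.088
     34  0.2086   +0.000  +0.038  +0.005  -0.005   +0.039  +0.114  +0.005  -0.003   -0.055  +0.127  -0.703  -0.564
     51  0.3129   +0.000  +0.038  +0.000  +0.000   +0.040  +0.114  +0.000  +0.000   -0.134  +0.028  +0.082  +0.043
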